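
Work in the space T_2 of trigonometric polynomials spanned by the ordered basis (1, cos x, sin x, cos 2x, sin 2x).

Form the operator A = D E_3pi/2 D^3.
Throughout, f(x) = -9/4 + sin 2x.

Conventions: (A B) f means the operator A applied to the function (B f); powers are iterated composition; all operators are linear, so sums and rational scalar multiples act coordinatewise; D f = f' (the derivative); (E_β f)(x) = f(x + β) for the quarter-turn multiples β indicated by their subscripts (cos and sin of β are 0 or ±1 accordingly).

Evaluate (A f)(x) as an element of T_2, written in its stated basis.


D f = 2cos 2x
D D f = -4sin 2x
D D D f = -8cos 2x
E_3pi/2 D^3 f = 8cos 2x
D E_3pi/2 D^3 f = -16sin 2x

the result is g(x) = -16sin 2x


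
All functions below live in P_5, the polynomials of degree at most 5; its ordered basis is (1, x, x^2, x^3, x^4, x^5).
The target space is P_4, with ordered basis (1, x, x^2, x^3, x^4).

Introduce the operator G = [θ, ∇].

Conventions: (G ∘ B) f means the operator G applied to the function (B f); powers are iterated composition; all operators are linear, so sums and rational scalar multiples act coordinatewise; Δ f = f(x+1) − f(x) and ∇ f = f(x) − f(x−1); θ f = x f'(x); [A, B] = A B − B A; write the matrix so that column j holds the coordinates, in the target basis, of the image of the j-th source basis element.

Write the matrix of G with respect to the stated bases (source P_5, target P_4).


the matrix is [[0, -1, 2, -3, 4, -5]; [0, 0, -2, 6, -12, 20]; [0, 0, 0, -3, 12, -30]; [0, 0, 0, 0, -4, 20]; [0, 0, 0, 0, 0, -5]] (rows listed top to bottom)

image of 1: 0
image of x: -1
image of x^2: -2x + 2
image of x^3: -3x^2 + 6x - 3
image of x^4: -4x^3 + 12x^2 - 12x + 4
image of x^5: -5x^4 + 20x^3 - 30x^2 + 20x - 5
each image's coordinates form column j of the matrix


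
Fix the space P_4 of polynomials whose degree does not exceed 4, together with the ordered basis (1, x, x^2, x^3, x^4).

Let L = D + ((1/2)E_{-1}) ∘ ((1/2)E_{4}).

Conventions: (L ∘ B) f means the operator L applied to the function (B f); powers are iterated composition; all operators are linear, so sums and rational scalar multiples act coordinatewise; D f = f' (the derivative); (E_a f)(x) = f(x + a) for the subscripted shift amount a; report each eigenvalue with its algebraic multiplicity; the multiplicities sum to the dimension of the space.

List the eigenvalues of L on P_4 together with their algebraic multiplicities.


image of 1: 1/4
image of x: (1/4)x + 7/4
image of x^2: (1/4)x^2 + (7/2)x + 9/4
image of x^3: (1/4)x^3 + (21/4)x^2 + (27/4)x + 27/4
image of x^4: (1/4)x^4 + 7x^3 + (27/2)x^2 + 27x + 81/4
the matrix is upper triangular; its diagonal is (1/4, 1/4, 1/4, 1/4, 1/4)
for a triangular matrix the eigenvalues are the diagonal entries, with algebraic multiplicity their repetition count

λ = 1/4 (multiplicity 5)


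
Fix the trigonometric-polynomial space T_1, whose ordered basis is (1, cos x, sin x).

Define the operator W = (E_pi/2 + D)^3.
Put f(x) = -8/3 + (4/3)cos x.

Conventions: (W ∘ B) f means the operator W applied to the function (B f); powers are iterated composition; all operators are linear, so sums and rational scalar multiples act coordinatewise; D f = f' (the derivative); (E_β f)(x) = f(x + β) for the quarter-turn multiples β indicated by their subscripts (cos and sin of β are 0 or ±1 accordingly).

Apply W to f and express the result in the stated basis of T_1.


the result is g(x) = -8/3 + (32/3)sin x

E_pi/2 f = -8/3 - (4/3)sin x
D f = -(4/3)sin x
(E_pi/2 + D) f = -8/3 - (8/3)sin x
E_pi/2 (E_pi/2 + D) f = -8/3 - (8/3)cos x
D (E_pi/2 + D) f = -(8/3)cos x
(E_pi/2 + D) (E_pi/2 + D) f = -8/3 - (16/3)cos x
E_pi/2 (E_pi/2 + D) (E_pi/2 + D) f = -8/3 + (16/3)sin x
D (E_pi/2 + D) (E_pi/2 + D) f = (16/3)sin x
(E_pi/2 + D) (E_pi/2 + D) (E_pi/2 + D) f = -8/3 + (32/3)sin x


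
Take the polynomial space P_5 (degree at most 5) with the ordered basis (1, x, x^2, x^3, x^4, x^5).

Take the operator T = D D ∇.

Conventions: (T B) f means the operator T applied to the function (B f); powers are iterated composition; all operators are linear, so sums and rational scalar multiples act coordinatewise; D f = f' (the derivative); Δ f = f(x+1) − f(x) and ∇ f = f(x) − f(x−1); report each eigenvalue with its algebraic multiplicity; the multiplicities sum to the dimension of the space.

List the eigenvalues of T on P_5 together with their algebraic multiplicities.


λ = 0 (multiplicity 6)

image of 1: 0
image of x: 0
image of x^2: 0
image of x^3: 6
image of x^4: 24x - 12
image of x^5: 60x^2 - 60x + 20
the matrix is upper triangular; its diagonal is (0, 0, 0, 0, 0, 0)
for a triangular matrix the eigenvalues are the diagonal entries, with algebraic multiplicity their repetition count


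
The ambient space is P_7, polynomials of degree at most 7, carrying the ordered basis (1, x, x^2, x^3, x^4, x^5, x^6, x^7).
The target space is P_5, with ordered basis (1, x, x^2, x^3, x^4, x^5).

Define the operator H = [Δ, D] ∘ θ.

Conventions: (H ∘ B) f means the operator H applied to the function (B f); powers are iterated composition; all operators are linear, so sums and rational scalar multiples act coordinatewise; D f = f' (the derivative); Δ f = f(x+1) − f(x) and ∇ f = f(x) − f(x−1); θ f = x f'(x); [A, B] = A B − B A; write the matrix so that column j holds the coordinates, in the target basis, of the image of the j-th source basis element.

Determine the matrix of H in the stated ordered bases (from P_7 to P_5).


image of 1: 0
image of x: 0
image of x^2: 0
image of x^3: 0
image of x^4: 0
image of x^5: 0
image of x^6: 0
image of x^7: 0
each image's coordinates form column j of the matrix

the matrix is [[0, 0, 0, 0, 0, 0, 0, 0]; [0, 0, 0, 0, 0, 0, 0, 0]; [0, 0, 0, 0, 0, 0, 0, 0]; [0, 0, 0, 0, 0, 0, 0, 0]; [0, 0, 0, 0, 0, 0, 0, 0]; [0, 0, 0, 0, 0, 0, 0, 0]] (rows listed top to bottom)


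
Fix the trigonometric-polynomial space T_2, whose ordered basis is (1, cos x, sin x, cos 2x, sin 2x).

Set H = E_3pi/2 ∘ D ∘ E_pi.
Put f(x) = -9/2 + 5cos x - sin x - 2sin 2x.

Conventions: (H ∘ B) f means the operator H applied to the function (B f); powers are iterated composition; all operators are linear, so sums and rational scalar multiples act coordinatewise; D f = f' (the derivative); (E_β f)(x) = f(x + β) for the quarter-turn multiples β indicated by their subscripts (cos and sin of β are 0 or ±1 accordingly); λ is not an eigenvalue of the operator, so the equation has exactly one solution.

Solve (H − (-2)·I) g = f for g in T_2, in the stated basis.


g(x) = -9/4 + 5cos x - sin x - (1/2)cos 2x - (1/2)sin 2x

write g with unknown coordinates in the stated basis and equate coefficients in (H − (-2)·I) g = f
solving from the highest basis element down gives g = -9/4 + 5cos x - sin x - (1/2)cos 2x - (1/2)sin 2x
check: H g = -5cos x + sin x + cos 2x - sin 2x
so H g − (-2)·g = -9/2 + 5cos x - sin x - 2sin 2x = f ✓


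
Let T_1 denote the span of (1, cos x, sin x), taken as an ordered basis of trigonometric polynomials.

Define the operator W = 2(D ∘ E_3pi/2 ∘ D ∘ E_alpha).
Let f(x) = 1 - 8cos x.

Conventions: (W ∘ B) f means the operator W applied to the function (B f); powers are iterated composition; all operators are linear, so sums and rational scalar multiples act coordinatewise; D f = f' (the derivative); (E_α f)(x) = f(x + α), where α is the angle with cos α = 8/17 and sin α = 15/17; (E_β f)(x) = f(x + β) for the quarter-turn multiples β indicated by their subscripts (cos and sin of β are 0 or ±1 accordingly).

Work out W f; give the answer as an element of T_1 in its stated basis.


the result is g(x) = (240/17)cos x + (128/17)sin x

E_alpha f = 1 - (64/17)cos x + (120/17)sin x
D E_alpha f = (120/17)cos x + (64/17)sin x
E_3pi/2 D E_alpha f = -(64/17)cos x + (120/17)sin x
D (E_3pi/2 ∘ D ∘ E_alpha) f = (120/17)cos x + (64/17)sin x
(2(D ∘ E_3pi/2 ∘ D ∘ E_alpha)) f = (240/17)cos x + (128/17)sin x


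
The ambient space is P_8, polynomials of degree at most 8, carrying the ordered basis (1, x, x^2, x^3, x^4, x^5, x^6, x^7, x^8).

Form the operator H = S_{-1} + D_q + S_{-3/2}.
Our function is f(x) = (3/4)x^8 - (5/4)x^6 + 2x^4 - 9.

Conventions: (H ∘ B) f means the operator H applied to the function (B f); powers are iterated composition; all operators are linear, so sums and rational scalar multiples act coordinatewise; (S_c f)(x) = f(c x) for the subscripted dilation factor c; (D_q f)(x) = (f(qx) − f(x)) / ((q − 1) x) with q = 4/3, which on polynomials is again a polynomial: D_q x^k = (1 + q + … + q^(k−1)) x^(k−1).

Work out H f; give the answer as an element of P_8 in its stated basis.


S_{-1} f = (3/4)x^8 - (5/4)x^6 + 2x^4 - 9
D_q f = (58975/2916)x^7 - (16835/972)x^5 + (350/27)x^3
S_{-3/2} f = (19683/1024)x^8 - (3645/256)x^6 + (81/8)x^4 - 9
(S_{-1} + D_q + S_{-3/2}) f = (20451/1024)x^8 + (58975/2916)x^7 - (3965/256)x^6 - (16835/972)x^5 + (97/8)x^4 + (350/27)x^3 - 18

the result is g(x) = (20451/1024)x^8 + (58975/2916)x^7 - (3965/256)x^6 - (16835/972)x^5 + (97/8)x^4 + (350/27)x^3 - 18


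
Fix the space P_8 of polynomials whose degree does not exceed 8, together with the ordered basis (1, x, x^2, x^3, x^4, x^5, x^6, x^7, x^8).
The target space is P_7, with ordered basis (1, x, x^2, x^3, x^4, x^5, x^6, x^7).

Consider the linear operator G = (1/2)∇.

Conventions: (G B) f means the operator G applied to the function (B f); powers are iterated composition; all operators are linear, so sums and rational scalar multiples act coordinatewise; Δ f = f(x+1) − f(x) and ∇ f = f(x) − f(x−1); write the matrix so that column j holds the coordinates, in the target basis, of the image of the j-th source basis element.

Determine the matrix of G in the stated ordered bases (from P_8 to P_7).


the matrix is [[0, 1/2, -1/2, 1/2, -1/2, 1/2, -1/2, 1/2, -1/2]; [0, 0, 1, -3/2, 2, -5/2, 3, -7/2, 4]; [0, 0, 0, 3/2, -3, 5, -15/2, 21/2, -14]; [0, 0, 0, 0, 2, -5, 10, -35/2, 28]; [0, 0, 0, 0, 0, 5/2, -15/2, 35/2, -35]; [0, 0, 0, 0, 0, 0, 3, -21/2, 28]; [0, 0, 0, 0, 0, 0, 0, 7/2, -14]; [0, 0, 0, 0, 0, 0, 0, 0, 4]] (rows listed top to bottom)

image of 1: 0
image of x: 1/2
image of x^2: x - 1/2
image of x^3: (3/2)x^2 - (3/2)x + 1/2
image of x^4: 2x^3 - 3x^2 + 2x - 1/2
image of x^5: (5/2)x^4 - 5x^3 + 5x^2 - (5/2)x + 1/2
image of x^6: 3x^5 - (15/2)x^4 + 10x^3 - (15/2)x^2 + 3x - 1/2
image of x^7: (7/2)x^6 - (21/2)x^5 + (35/2)x^4 - (35/2)x^3 + (21/2)x^2 - (7/2)x + 1/2
image of x^8: 4x^7 - 14x^6 + 28x^5 - 35x^4 + 28x^3 - 14x^2 + 4x - 1/2
each image's coordinates form column j of the matrix


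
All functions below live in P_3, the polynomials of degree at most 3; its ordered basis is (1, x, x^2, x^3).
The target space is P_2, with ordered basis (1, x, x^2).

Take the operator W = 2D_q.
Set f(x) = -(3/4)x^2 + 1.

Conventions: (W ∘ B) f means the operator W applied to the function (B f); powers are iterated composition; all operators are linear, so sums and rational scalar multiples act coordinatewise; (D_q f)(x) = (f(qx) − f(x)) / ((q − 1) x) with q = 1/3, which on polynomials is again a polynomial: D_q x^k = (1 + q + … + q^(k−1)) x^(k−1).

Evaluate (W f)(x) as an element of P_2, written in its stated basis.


the image equals g(x) = -2x

D_q f = -x
(2D_q) f = -2x


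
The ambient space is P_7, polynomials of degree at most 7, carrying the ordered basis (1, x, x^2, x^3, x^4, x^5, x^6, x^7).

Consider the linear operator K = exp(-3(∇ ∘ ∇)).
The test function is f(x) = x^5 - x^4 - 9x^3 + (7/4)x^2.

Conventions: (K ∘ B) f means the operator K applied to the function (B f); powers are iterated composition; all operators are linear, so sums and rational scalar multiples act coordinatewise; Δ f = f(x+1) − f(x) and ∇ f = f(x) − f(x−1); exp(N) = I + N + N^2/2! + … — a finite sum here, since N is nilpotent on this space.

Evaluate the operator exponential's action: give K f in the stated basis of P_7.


the image equals g(x) = x^5 - x^4 - 69x^3 + (871/4)x^2 + 420x - 2457/2

order-1 term: -60x^3 + 216x^2 - 120x - 81/2
order-2 term: 540x - 1188
the series for exp(-3(∇ ∘ ∇)) f terminates at order 2
exp(-3(∇ ∘ ∇)) f = x^5 - x^4 - 69x^3 + (871/4)x^2 + 420x - 2457/2


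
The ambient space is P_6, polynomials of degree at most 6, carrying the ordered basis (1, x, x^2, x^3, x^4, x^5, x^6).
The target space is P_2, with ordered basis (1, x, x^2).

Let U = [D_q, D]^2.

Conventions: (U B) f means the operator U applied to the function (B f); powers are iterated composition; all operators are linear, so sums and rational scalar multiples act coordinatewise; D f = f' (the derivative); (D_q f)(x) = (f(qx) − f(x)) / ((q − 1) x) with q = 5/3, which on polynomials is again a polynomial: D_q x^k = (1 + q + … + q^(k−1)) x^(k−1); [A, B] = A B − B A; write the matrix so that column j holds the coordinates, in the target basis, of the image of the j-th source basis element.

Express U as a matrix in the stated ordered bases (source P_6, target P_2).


the matrix is [[0, 0, 0, 0, 152/27, 0, 0]; [0, 0, 0, 0, 0, 43784/729, 0]; [0, 0, 0, 0, 0, 0, 858952/2187]] (rows listed top to bottom)

image of 1: 0
image of x: 0
image of x^2: 0
image of x^3: 0
image of x^4: 152/27
image of x^5: (43784/729)x
image of x^6: (858952/2187)x^2
each image's coordinates form column j of the matrix


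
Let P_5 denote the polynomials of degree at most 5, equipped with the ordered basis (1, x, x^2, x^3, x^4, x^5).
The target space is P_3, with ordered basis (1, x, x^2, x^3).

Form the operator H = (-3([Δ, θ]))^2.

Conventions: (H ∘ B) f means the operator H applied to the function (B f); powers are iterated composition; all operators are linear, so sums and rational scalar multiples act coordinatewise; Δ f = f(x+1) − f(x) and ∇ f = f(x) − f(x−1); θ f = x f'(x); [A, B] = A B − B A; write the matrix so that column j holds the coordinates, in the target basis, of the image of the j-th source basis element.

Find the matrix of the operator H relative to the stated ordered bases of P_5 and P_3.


the matrix is [[0, 0, 18, 108, 432, 1440]; [0, 0, 0, 54, 432, 2160]; [0, 0, 0, 0, 108, 1080]; [0, 0, 0, 0, 0, 180]] (rows listed top to bottom)

image of 1: 0
image of x: 0
image of x^2: 18
image of x^3: 54x + 108
image of x^4: 108x^2 + 432x + 432
image of x^5: 180x^3 + 1080x^2 + 2160x + 1440
each image's coordinates form column j of the matrix


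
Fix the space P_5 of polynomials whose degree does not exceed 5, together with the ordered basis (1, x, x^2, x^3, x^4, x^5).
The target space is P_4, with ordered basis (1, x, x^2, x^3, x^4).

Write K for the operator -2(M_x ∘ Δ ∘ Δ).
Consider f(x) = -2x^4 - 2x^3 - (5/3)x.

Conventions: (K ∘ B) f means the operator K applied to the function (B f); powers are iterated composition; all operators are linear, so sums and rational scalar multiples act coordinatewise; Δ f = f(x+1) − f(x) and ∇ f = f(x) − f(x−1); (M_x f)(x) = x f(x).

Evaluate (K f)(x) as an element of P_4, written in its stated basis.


Δ f = -8x^3 - 18x^2 - 14x - 17/3
Δ Δ f = -24x^2 - 60x - 40
M_x Δ Δ f = -24x^3 - 60x^2 - 40x
(-2(M_x ∘ Δ ∘ Δ)) f = 48x^3 + 120x^2 + 80x

the result is g(x) = 48x^3 + 120x^2 + 80x


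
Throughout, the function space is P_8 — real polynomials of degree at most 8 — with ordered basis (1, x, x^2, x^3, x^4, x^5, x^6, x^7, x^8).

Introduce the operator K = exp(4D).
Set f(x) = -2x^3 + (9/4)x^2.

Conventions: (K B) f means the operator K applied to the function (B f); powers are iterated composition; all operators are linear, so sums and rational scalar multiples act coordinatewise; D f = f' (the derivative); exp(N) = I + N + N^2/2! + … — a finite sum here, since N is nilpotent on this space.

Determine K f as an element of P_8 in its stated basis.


order-1 term: -24x^2 + 18x
order-2 term: -96x + 36
order-3 term: -128
the series for exp(4D) f terminates at order 3
exp(4D) f = -2x^3 - (87/4)x^2 - 78x - 92

the result is g(x) = -2x^3 - (87/4)x^2 - 78x - 92


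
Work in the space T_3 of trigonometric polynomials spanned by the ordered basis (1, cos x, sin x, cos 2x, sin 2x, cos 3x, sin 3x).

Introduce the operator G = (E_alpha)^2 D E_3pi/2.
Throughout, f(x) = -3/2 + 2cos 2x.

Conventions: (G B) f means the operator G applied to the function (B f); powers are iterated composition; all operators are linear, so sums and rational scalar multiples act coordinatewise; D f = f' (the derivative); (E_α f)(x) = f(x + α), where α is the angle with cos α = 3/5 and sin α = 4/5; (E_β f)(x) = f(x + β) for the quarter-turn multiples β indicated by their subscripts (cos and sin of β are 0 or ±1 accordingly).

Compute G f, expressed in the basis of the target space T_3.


the image equals g(x) = -(1344/625)cos 2x - (2108/625)sin 2x

E_3pi/2 f = -3/2 - 2cos 2x
D E_3pi/2 f = 4sin 2x
E_alpha D E_3pi/2 f = (96/25)cos 2x - (28/25)sin 2x
E_alpha E_alpha D E_3pi/2 f = -(1344/625)cos 2x - (2108/625)sin 2x


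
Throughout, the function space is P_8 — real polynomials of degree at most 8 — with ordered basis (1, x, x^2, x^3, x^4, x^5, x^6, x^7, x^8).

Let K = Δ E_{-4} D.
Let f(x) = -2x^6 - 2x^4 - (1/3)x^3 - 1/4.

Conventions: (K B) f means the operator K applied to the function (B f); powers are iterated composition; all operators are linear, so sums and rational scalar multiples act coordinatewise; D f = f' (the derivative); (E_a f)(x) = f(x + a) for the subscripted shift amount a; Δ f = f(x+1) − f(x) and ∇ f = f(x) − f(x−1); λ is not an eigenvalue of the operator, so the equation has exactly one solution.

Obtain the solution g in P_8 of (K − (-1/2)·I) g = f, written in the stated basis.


write g with unknown coordinates in the stated basis and equate coefficients in (K − (-1/2)·I) g = f
solving from the highest basis element down gives g = -4x^6 + 236x^4 - (10082/3)x^3 + 12096x^2 + 37976x - 443801/2
check: K g = -120x^4 + 1680x^3 - 6048x^2 - 18988x + 110950
so K g − (-1/2)·g = -2x^6 - 2x^4 - (1/3)x^3 - 1/4 = f ✓

the image equals g(x) = -4x^6 + 236x^4 - (10082/3)x^3 + 12096x^2 + 37976x - 443801/2


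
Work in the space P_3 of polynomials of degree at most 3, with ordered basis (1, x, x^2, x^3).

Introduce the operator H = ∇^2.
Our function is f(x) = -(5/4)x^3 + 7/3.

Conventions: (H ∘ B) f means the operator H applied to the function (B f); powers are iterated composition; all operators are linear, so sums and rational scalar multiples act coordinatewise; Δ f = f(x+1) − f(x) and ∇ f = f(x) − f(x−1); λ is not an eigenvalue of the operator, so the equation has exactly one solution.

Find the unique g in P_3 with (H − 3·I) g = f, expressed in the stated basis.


the image equals g(x) = (5/12)x^3 + (5/6)x - 29/18

write g with unknown coordinates in the stated basis and equate coefficients in (H − 3·I) g = f
solving from the highest basis element down gives g = (5/12)x^3 + (5/6)x - 29/18
check: H g = (5/2)x - 5/2
so H g − 3·g = -(5/4)x^3 + 7/3 = f ✓


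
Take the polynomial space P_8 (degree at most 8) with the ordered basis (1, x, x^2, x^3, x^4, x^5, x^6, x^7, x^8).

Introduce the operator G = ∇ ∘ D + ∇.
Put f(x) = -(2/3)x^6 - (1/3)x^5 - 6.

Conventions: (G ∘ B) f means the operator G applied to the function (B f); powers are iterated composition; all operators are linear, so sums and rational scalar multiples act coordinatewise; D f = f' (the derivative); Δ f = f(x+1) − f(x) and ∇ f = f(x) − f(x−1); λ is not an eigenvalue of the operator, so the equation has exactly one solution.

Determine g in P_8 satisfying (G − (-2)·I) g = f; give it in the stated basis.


the result is g(x) = -(1/3)x^6 + (5/6)x^5 + (5/12)x^4 - (35/3)x^3 + (385/12)x^2 - (139/6)x - 69/4

write g with unknown coordinates in the stated basis and equate coefficients in (G − (-2)·I) g = f
solving from the highest basis element down gives g = -(1/3)x^6 + (5/6)x^5 + (5/12)x^4 - (35/3)x^3 + (385/12)x^2 - (139/6)x - 69/4
check: G g = -2x^5 - (5/6)x^4 + (70/3)x^3 - (385/6)x^2 + (139/3)x + 57/2
so G g − (-2)·g = -(2/3)x^6 - (1/3)x^5 - 6 = f ✓


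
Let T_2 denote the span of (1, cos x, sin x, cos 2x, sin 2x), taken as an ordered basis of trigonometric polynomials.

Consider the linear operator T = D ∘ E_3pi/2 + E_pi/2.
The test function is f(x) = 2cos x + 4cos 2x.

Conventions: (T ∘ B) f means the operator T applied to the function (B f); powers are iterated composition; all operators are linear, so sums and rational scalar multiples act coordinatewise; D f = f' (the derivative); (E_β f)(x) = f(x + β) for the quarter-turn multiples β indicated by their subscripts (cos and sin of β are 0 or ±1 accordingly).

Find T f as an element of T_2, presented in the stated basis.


g(x) = 2cos x - 2sin x - 4cos 2x + 8sin 2x

E_3pi/2 f = 2sin x - 4cos 2x
D E_3pi/2 f = 2cos x + 8sin 2x
E_pi/2 f = -2sin x - 4cos 2x
(D ∘ E_3pi/2 + E_pi/2) f = 2cos x - 2sin x - 4cos 2x + 8sin 2x


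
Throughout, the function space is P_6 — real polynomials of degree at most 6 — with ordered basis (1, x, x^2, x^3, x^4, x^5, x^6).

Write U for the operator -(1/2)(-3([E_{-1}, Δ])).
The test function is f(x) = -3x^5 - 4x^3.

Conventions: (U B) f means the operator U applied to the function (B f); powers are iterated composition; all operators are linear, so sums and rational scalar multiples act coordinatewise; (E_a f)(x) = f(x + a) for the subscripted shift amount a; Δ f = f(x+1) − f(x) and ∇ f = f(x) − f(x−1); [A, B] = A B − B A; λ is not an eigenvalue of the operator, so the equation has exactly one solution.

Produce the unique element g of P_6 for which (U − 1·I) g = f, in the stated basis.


the result is g(x) = 3x^5 + 4x^3

write g with unknown coordinates in the stated basis and equate coefficients in (U − 1·I) g = f
solving from the highest basis element down gives g = 3x^5 + 4x^3
check: U g = 0
so U g − 1·g = -3x^5 - 4x^3 = f ✓


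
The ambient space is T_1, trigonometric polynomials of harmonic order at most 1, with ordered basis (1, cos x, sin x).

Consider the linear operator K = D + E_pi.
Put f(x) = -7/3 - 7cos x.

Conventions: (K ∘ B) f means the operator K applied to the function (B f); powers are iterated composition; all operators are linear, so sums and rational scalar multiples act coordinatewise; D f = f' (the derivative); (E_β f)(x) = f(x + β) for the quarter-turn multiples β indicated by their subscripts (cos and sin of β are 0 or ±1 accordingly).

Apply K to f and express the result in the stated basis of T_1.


D f = 7sin x
E_pi f = -7/3 + 7cos x
(D + E_pi) f = -7/3 + 7cos x + 7sin x

g(x) = -7/3 + 7cos x + 7sin x


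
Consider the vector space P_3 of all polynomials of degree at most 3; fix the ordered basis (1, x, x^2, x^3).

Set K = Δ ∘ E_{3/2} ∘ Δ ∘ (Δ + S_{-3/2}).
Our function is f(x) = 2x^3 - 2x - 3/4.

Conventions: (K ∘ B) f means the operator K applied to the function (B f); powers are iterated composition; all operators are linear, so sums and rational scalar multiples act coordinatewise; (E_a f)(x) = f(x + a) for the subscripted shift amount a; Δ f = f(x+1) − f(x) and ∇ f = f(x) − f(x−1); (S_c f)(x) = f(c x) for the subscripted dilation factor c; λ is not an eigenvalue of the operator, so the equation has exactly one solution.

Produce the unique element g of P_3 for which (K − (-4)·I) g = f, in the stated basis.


write g with unknown coordinates in the stated basis and equate coefficients in (K − (-4)·I) g = f
solving from the highest basis element down gives g = (1/2)x^3 + (65/32)x + 345/64
check: K g = -(81/8)x - 357/16
so K g − (-4)·g = 2x^3 - 2x - 3/4 = f ✓

the image equals g(x) = (1/2)x^3 + (65/32)x + 345/64


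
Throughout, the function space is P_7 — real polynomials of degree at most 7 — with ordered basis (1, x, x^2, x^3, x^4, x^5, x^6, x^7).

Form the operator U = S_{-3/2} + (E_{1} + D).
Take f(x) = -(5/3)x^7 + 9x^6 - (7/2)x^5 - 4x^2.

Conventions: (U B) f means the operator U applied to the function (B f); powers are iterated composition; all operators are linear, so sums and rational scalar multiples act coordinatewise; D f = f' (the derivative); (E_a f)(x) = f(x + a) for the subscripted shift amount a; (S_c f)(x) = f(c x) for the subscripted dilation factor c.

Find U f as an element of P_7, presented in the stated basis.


S_{-3/2} f = (3645/128)x^7 + (6561/64)x^6 + (1701/64)x^5 - 9x^2
E_{1} f = -(5/3)x^7 - (8/3)x^6 + (31/2)x^5 + (355/6)x^4 + (260/3)x^3 + 61x^2 + (101/6)x - 1/6
D f = -(35/3)x^6 + 54x^5 - (35/2)x^4 - 8x
(E_{1} + D) f = -(5/3)x^7 - (43/3)x^6 + (139/2)x^5 + (125/3)x^4 + (260/3)x^3 + 61x^2 + (53/6)x - 1/6
(S_{-3/2} + (E_{1} + D)) f = (10295/384)x^7 + (16931/192)x^6 + (6149/64)x^5 + (125/3)x^4 + (260/3)x^3 + 52x^2 + (53/6)x - 1/6

the image equals g(x) = (10295/384)x^7 + (16931/192)x^6 + (6149/64)x^5 + (125/3)x^4 + (260/3)x^3 + 52x^2 + (53/6)x - 1/6


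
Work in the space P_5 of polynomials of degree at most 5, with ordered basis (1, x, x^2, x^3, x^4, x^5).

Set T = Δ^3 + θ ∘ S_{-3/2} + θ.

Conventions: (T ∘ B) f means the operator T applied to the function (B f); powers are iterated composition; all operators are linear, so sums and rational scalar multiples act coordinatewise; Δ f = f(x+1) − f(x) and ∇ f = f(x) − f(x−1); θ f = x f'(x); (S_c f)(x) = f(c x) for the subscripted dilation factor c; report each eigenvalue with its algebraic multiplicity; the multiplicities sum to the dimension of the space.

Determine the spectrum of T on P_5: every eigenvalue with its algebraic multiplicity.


λ = -1055/32 (multiplicity 1), λ = -57/8 (multiplicity 1), λ = -1/2 (multiplicity 1), λ = 0 (multiplicity 1), λ = 13/2 (multiplicity 1), λ = 97/4 (multiplicity 1)

image of 1: 0
image of x: -(1/2)x
image of x^2: (13/2)x^2
image of x^3: -(57/8)x^3 + 6
image of x^4: (97/4)x^4 + 24x + 36
image of x^5: -(1055/32)x^5 + 60x^2 + 180x + 150
the matrix is upper triangular; its diagonal is (0, -1/2, 13/2, -57/8, 97/4, -1055/32)
for a triangular matrix the eigenvalues are the diagonal entries, with algebraic multiplicity their repetition count


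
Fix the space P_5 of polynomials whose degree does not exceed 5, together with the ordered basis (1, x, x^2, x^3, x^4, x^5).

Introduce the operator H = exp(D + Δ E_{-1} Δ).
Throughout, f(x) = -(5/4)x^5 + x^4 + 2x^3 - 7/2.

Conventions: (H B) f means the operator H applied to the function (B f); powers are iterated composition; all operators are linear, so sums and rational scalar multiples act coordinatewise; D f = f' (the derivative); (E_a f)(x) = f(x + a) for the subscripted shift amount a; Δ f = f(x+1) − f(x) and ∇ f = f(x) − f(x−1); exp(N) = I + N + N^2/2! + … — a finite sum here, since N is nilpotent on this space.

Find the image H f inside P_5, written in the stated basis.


the image equals g(x) = -(5/4)x^5 - (21/4)x^4 - (63/2)x^3 - (127/2)x^2 - (491/4)x - 305/4

order-1 term: -(25/4)x^4 - 21x^3 + 18x^2 - (1/2)x + 2
order-2 term: -(25/2)x^3 - 69x^2 - 45x + 23/2
order-3 term: -(25/2)x^2 - 71x - 61
order-4 term: -(25/4)x - 24
order-5 term: -5/4
the series for exp(D + Δ E_{-1} Δ) f terminates at order 5
exp(D + Δ E_{-1} Δ) f = -(5/4)x^5 - (21/4)x^4 - (63/2)x^3 - (127/2)x^2 - (491/4)x - 305/4


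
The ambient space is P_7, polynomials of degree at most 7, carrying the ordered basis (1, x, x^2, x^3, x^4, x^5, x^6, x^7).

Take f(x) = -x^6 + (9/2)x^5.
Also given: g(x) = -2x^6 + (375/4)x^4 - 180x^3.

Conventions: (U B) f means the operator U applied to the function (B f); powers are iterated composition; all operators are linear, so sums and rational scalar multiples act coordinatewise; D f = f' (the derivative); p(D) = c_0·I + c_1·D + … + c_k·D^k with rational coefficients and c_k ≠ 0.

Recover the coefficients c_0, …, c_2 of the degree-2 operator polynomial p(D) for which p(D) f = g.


D^0 f = -x^6 + (9/2)x^5
D^1 f = -6x^5 + (45/2)x^4
D^2 f = -30x^4 + 90x^3
matching coefficients of g against c_0 f + c_1 Df + … from the top degree down determines the c_i
solution: c_0 = 2, c_1 = 3/2, c_2 = -2

c_0 = 2, c_1 = 3/2, c_2 = -2


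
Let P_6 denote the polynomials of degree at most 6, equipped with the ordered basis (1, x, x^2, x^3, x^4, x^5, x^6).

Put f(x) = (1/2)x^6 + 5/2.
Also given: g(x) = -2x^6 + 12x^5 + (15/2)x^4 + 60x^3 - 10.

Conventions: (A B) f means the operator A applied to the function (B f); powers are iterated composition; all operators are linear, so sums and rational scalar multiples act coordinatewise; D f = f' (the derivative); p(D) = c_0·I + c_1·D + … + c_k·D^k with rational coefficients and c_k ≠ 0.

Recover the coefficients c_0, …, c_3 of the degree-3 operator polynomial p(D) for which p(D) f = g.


D^0 f = (1/2)x^6 + 5/2
D^1 f = 3x^5
D^2 f = 15x^4
D^3 f = 60x^3
matching coefficients of g against c_0 f + c_1 Df + … from the top degree down determines the c_i
solution: c_0 = -4, c_1 = 4, c_2 = 1/2, c_3 = 1

p(D) = -4·I + 4·D + (1/2)·D^2 + D^3, i.e. c_0 = -4, c_1 = 4, c_2 = 1/2, c_3 = 1


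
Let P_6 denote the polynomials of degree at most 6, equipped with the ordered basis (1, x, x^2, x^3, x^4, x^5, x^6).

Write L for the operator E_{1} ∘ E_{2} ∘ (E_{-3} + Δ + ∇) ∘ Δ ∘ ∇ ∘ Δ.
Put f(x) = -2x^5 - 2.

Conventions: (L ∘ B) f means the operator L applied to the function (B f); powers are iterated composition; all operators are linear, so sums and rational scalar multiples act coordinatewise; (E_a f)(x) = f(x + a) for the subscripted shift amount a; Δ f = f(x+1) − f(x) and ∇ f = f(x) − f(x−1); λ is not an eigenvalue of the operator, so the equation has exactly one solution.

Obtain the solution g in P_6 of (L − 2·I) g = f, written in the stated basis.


write g with unknown coordinates in the stated basis and equate coefficients in (L − 2·I) g = f
solving from the highest basis element down gives g = x^5 + 30x^2 + 150x + 436
check: L g = 60x^2 + 300x + 870
so L g − 2·g = -2x^5 - 2 = f ✓

the image equals g(x) = x^5 + 30x^2 + 150x + 436


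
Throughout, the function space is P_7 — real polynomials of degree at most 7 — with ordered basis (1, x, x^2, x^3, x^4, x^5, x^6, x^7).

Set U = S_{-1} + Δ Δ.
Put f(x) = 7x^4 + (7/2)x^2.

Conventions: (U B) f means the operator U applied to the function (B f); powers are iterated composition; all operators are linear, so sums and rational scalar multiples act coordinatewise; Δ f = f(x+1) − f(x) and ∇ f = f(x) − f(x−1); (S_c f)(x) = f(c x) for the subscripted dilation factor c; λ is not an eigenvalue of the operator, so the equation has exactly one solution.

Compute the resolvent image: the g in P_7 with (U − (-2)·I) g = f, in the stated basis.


the result is g(x) = (7/3)x^4 - (49/6)x^2 - 56x - 49/9

write g with unknown coordinates in the stated basis and equate coefficients in (U − (-2)·I) g = f
solving from the highest basis element down gives g = (7/3)x^4 - (49/6)x^2 - 56x - 49/9
check: U g = (7/3)x^4 + (119/6)x^2 + 112x + 98/9
so U g − (-2)·g = 7x^4 + (7/2)x^2 = f ✓


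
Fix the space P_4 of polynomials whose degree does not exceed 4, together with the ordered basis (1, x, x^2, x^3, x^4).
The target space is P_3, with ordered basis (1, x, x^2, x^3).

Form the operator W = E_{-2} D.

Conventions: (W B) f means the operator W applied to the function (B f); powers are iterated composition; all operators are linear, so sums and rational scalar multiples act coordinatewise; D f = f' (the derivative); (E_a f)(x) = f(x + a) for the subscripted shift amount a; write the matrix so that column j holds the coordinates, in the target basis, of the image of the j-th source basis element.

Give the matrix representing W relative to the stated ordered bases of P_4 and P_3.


the matrix is [[0, 1, -4, 12, -32]; [0, 0, 2, -12, 48]; [0, 0, 0, 3, -24]; [0, 0, 0, 0, 4]] (rows listed top to bottom)

image of 1: 0
image of x: 1
image of x^2: 2x - 4
image of x^3: 3x^2 - 12x + 12
image of x^4: 4x^3 - 24x^2 + 48x - 32
each image's coordinates form column j of the matrix


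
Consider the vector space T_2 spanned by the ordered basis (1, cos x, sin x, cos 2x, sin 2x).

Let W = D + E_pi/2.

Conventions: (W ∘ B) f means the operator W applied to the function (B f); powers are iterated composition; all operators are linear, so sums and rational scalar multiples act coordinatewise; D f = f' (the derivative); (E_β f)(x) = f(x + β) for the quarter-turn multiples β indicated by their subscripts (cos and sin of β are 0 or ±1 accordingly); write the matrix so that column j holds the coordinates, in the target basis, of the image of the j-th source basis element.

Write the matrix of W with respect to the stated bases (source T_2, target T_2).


image of 1: 1
image of cos x: -2sin x
image of sin x: 2cos x
image of cos 2x: -cos 2x - 2sin 2x
image of sin 2x: 2cos 2x - sin 2x
each image's coordinates form column j of the matrix

the matrix is [[1, 0, 0, 0, 0]; [0, 0, 2, 0, 0]; [0, -2, 0, 0, 0]; [0, 0, 0, -1, 2]; [0, 0, 0, -2, -1]] (rows listed top to bottom)


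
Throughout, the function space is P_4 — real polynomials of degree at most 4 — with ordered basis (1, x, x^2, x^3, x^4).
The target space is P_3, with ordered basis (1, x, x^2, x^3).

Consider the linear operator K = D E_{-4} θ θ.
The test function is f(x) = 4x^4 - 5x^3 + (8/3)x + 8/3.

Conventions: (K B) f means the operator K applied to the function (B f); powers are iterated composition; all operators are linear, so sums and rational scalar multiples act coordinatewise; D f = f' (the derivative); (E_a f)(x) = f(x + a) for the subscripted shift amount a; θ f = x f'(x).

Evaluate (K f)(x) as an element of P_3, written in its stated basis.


g(x) = 256x^3 - 3207x^2 + 13368x - 55624/3

θ f = 16x^4 - 15x^3 + (8/3)x
θ θ f = 64x^4 - 45x^3 + (8/3)x
E_{-4} θ θ f = 64x^4 - 1069x^3 + 6684x^2 - (55624/3)x + 57760/3
D (E_{-4} θ θ) f = 256x^3 - 3207x^2 + 13368x - 55624/3


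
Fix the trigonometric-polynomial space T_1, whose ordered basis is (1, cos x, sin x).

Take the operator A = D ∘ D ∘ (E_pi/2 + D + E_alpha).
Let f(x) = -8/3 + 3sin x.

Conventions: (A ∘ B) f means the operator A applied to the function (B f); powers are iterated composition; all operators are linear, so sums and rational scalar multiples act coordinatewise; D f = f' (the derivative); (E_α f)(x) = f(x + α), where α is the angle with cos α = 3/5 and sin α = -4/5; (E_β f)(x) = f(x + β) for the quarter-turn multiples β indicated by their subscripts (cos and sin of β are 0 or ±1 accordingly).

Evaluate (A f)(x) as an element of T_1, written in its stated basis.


E_pi/2 f = -8/3 + 3cos x
D f = 3cos x
E_alpha f = -8/3 - (12/5)cos x + (9/5)sin x
(E_pi/2 + D + E_alpha) f = -16/3 + (18/5)cos x + (9/5)sin x
D (E_pi/2 + D + E_alpha) f = (9/5)cos x - (18/5)sin x
D D (E_pi/2 + D + E_alpha) f = -(18/5)cos x - (9/5)sin x

g(x) = -(18/5)cos x - (9/5)sin x


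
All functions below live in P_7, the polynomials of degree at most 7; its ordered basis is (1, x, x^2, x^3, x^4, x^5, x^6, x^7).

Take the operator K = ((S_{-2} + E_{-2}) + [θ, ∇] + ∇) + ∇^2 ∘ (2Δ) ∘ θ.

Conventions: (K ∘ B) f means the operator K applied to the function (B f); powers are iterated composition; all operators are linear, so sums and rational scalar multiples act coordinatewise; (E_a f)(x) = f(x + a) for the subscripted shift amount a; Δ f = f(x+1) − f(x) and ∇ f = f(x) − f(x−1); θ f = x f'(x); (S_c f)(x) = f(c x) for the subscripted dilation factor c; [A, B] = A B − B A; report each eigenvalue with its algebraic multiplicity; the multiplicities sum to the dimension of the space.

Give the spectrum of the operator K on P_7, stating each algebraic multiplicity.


image of 1: 2
image of x: -x - 2
image of x^2: 5x^2 - 4x + 5
image of x^3: -7x^3 - 6x^2 + 15x + 26
image of x^4: 17x^4 - 8x^3 + 30x^2 + 152x - 77
image of x^5: -31x^5 - 10x^4 + 50x^3 + 500x^2 - 505x + 264
image of x^6: 65x^6 - 12x^5 + 75x^4 + 1240x^3 - 1875x^2 + 1944x - 651
image of x^7: -127x^7 - 14x^6 + 105x^5 + 2590x^4 - 5215x^3 + 8064x^2 - 5397x + 1630
the matrix is upper triangular; its diagonal is (2, -1, 5, -7, 17, -31, 65, -127)
for a triangular matrix the eigenvalues are the diagonal entries, with algebraic multiplicity their repetition count

λ = -127 (multiplicity 1), λ = -31 (multiplicity 1), λ = -7 (multiplicity 1), λ = -1 (multiplicity 1), λ = 2 (multiplicity 1), λ = 5 (multiplicity 1), λ = 17 (multiplicity 1), λ = 65 (multiplicity 1)


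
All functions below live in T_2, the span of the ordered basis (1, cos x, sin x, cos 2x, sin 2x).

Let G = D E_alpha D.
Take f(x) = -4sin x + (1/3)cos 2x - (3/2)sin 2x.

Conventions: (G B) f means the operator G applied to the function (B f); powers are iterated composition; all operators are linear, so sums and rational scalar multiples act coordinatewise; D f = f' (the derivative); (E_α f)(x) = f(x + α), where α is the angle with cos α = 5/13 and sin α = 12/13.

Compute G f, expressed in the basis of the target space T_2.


D f = -4cos x - 3cos 2x - (2/3)sin 2x
E_alpha D f = -(20/13)cos x + (48/13)sin x + (277/169)cos 2x + (1318/507)sin 2x
D E_alpha D f = (48/13)cos x + (20/13)sin x + (2636/507)cos 2x - (554/169)sin 2x

the result is g(x) = (48/13)cos x + (20/13)sin x + (2636/507)cos 2x - (554/169)sin 2x


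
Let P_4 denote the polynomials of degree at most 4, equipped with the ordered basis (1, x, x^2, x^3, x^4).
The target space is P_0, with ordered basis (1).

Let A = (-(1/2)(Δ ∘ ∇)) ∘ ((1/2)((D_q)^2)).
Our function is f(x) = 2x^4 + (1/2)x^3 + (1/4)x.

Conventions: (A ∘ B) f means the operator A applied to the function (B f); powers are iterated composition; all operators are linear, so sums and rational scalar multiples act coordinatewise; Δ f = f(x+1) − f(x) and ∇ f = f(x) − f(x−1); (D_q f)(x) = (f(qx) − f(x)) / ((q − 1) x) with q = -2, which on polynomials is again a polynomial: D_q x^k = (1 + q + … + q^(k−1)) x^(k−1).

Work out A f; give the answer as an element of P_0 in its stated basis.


the image equals g(x) = 15

D_q f = -10x^3 + (3/2)x^2 + 1/4
D_q D_q f = -30x^2 - (3/2)x
((1/2)((D_q)^2)) f = -15x^2 - (3/4)x
∇ ((1/2)((D_q)^2)) f = -30x + 57/4
Δ ∇ ((1/2)((D_q)^2)) f = -30
(-(1/2)(Δ ∘ ∇)) ((1/2)((D_q)^2)) f = 15


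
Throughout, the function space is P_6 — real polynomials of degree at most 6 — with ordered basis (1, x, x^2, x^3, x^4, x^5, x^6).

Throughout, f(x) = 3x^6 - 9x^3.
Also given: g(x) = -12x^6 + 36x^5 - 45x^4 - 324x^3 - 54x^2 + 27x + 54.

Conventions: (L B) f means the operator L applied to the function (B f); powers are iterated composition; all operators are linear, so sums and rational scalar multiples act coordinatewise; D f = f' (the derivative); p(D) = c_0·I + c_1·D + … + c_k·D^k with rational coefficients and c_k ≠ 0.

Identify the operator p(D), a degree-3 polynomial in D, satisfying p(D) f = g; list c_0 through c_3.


p(D) = -4·I + 2·D − (1/2)·D^2 − D^3, i.e. c_0 = -4, c_1 = 2, c_2 = -1/2, c_3 = -1

D^0 f = 3x^6 - 9x^3
D^1 f = 18x^5 - 27x^2
D^2 f = 90x^4 - 54x
D^3 f = 360x^3 - 54
matching coefficients of g against c_0 f + c_1 Df + … from the top degree down determines the c_i
solution: c_0 = -4, c_1 = 2, c_2 = -1/2, c_3 = -1


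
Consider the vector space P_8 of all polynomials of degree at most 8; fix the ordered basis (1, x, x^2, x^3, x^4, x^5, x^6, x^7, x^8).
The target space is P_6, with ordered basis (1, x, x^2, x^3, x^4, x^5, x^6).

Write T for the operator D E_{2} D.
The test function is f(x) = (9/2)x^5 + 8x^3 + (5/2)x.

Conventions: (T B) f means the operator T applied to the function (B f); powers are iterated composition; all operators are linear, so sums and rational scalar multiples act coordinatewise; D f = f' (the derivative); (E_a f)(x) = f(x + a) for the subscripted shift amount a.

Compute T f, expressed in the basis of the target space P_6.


the image equals g(x) = 90x^3 + 540x^2 + 1128x + 816

D f = (45/2)x^4 + 24x^2 + 5/2
E_{2} D f = (45/2)x^4 + 180x^3 + 564x^2 + 816x + 917/2
D (E_{2} D) f = 90x^3 + 540x^2 + 1128x + 816


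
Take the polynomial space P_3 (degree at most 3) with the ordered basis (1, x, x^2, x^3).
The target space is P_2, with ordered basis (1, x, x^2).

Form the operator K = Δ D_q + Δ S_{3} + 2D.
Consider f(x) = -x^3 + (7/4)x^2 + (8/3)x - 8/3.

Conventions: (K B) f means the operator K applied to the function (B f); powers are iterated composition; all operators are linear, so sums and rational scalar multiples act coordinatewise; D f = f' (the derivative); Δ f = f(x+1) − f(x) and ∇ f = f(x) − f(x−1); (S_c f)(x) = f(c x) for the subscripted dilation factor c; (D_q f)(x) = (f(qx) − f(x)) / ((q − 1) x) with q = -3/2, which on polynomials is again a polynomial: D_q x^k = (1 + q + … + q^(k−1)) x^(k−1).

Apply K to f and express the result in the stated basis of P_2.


the result is g(x) = -87x^2 - 46x - 13/24

D_q f = -(7/4)x^2 - (7/8)x + 8/3
Δ D_q f = -(7/2)x - 21/8
S_{3} f = -27x^3 + (63/4)x^2 + 8x - 8/3
Δ S_{3} f = -81x^2 - (99/2)x - 13/4
D f = -3x^2 + (7/2)x + 8/3
(2D) f = -6x^2 + 7x + 16/3
(Δ D_q + Δ S_{3} + 2D) f = -87x^2 - 46x - 13/24
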